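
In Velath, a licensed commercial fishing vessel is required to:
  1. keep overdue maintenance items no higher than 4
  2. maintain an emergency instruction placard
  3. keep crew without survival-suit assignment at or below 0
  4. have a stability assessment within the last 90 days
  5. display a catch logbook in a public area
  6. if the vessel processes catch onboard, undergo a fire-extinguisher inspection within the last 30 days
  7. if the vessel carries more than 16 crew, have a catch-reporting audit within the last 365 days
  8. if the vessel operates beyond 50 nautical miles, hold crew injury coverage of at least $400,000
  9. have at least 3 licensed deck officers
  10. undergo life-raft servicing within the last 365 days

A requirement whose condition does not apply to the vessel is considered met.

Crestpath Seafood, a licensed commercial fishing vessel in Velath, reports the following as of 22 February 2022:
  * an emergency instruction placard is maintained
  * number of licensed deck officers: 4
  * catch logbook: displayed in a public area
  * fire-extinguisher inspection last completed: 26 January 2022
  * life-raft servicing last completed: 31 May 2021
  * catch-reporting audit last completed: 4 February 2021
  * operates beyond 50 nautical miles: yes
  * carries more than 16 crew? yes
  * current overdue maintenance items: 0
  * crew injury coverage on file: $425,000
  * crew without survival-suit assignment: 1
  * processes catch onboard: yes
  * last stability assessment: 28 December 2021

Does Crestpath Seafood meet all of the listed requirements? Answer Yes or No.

1. overdue maintenance items 0 ≤ 4 → met
2. emergency instruction placard present → met
3. crew without survival-suit assignment 1 > 0 → not met
4. stability assessment 56 days ago vs limit 90 → met
5. catch logbook present → met
6. condition 'processes catch onboard' holds; fire-extinguisher inspection 27 days ago vs limit 30 → met
7. condition 'carries more than 16 crew' holds; catch-reporting audit 383 days ago vs limit 365 → not met
8. condition 'operates beyond 50 nautical miles' holds; crew injury coverage $425,000 ≥ $400,000 → met
9. licensed deck officers 4 ≥ 3 → met
10. life-raft servicing 267 days ago vs limit 365 → met
Not met: 3, 7

No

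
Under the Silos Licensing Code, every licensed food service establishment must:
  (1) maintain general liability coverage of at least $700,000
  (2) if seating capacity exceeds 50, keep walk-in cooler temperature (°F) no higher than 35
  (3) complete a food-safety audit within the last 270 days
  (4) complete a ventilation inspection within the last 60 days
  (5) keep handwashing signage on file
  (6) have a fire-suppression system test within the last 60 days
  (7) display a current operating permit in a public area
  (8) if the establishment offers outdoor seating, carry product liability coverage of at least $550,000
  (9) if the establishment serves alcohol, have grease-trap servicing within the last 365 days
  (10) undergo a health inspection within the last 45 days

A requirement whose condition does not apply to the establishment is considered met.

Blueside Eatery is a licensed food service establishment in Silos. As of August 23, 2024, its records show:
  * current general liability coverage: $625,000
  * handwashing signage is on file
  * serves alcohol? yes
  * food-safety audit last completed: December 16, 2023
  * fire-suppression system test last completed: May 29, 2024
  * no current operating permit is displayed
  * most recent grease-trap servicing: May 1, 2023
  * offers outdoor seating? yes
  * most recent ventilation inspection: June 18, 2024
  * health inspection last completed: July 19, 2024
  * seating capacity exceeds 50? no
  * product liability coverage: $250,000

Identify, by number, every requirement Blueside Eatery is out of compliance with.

1, 4, 6, 7, 8, 9

1. general liability coverage $625,000 < $700,000 → not met
2. condition 'seating capacity exceeds 50' does not hold → requirement n/a → met
3. food-safety audit 251 days ago vs limit 270 → met
4. ventilation inspection 66 days ago vs limit 60 → not met
5. handwashing signage present → met
6. fire-suppression system test 86 days ago vs limit 60 → not met
7. current operating permit absent → not met
8. condition 'offers outdoor seating' holds; product liability coverage $250,000 < $550,000 → not met
9. condition 'serves alcohol' holds; grease-trap servicing 480 days ago vs limit 365 → not met
10. health inspection 35 days ago vs limit 45 → met
Not met: 1, 4, 6, 7, 8, 9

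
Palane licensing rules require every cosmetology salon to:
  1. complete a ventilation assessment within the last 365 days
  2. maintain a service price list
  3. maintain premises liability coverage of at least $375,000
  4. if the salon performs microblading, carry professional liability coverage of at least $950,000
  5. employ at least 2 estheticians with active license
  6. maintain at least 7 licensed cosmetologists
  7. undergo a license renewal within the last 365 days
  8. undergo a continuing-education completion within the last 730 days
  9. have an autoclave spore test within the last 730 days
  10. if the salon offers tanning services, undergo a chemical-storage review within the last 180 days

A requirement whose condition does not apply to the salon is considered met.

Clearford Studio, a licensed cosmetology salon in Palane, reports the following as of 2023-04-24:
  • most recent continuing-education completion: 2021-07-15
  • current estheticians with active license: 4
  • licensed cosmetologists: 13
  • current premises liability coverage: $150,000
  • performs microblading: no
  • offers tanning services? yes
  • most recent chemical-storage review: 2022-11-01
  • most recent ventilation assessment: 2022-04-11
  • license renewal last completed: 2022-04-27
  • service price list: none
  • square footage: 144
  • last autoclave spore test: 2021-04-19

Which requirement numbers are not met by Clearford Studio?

1, 2, 3, 9

1. ventilation assessment 378 days ago vs limit 365 → not met
2. service price list absent → not met
3. premises liability coverage $150,000 < $375,000 → not met
4. condition 'performs microblading' does not hold → requirement n/a → met
5. estheticians with active license 4 ≥ 2 → met
6. licensed cosmetologists 13 ≥ 7 → met
7. license renewal 362 days ago vs limit 365 → met
8. continuing-education completion 648 days ago vs limit 730 → met
9. autoclave spore test 735 days ago vs limit 730 → not met
10. condition 'offers tanning services' holds; chemical-storage review 174 days ago vs limit 180 → met
Not met: 1, 2, 3, 9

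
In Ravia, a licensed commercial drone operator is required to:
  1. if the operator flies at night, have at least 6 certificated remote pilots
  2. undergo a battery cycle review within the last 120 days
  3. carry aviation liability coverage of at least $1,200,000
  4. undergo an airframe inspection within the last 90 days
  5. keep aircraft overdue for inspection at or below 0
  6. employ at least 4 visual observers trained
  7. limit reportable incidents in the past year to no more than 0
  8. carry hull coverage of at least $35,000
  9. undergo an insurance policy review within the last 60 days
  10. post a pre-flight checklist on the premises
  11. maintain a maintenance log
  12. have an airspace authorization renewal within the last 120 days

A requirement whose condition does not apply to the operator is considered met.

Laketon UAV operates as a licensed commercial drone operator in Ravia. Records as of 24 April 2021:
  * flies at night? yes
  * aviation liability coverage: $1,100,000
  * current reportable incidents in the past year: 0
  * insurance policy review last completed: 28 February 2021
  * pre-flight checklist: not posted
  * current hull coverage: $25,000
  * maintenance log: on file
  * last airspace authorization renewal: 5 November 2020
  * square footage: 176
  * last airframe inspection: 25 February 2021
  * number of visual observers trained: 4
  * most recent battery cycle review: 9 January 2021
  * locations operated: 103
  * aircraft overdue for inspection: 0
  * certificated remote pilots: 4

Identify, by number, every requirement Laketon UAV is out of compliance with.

1. condition 'flies at night' holds; certificated remote pilots 4 < 6 → not met
2. battery cycle review 105 days ago vs limit 120 → met
3. aviation liability coverage $1,100,000 < $1,200,000 → not met
4. airframe inspection 58 days ago vs limit 90 → met
5. aircraft overdue for inspection 0 ≤ 0 → met
6. visual observers trained 4 ≥ 4 → met
7. reportable incidents in the past year 0 ≤ 0 → met
8. hull coverage $25,000 < $35,000 → not met
9. insurance policy review 55 days ago vs limit 60 → met
10. pre-flight checklist absent → not met
11. maintenance log present → met
12. airspace authorization renewal 170 days ago vs limit 120 → not met
Not met: 1, 3, 8, 10, 12

1, 3, 8, 10, 12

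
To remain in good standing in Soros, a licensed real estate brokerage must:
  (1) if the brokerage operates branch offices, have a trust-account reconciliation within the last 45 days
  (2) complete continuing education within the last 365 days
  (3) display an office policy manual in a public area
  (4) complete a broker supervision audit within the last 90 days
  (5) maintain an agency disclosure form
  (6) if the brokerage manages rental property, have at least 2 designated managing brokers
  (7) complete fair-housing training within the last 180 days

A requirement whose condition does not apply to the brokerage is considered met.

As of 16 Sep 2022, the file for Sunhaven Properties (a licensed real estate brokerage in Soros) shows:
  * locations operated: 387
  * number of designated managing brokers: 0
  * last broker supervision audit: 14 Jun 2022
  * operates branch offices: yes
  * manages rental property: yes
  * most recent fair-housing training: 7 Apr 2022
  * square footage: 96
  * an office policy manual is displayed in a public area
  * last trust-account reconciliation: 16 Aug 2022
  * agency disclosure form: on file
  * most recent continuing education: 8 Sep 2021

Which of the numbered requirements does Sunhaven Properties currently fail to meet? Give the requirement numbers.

1. condition 'operates branch offices' holds; trust-account reconciliation 31 days ago vs limit 45 → met
2. continuing education 373 days ago vs limit 365 → not met
3. office policy manual present → met
4. broker supervision audit 94 days ago vs limit 90 → not met
5. agency disclosure form present → met
6. condition 'manages rental property' holds; designated managing brokers 0 < 2 → not met
7. fair-housing training 162 days ago vs limit 180 → met
Not met: 2, 4, 6

2, 4, 6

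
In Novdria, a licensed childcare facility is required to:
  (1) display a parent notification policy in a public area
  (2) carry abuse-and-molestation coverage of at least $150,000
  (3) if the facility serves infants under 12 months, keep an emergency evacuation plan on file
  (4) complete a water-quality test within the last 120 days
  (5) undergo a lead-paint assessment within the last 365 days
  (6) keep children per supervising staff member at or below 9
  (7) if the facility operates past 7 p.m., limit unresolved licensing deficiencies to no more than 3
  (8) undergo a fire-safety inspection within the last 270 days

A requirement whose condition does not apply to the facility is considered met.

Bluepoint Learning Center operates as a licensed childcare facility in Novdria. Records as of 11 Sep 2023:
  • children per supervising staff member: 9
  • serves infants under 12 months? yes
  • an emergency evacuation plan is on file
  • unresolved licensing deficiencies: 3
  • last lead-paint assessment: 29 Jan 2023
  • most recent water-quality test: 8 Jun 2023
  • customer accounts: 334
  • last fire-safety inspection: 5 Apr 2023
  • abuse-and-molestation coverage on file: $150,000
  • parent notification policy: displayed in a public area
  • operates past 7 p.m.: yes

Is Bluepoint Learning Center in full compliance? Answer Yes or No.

Yes

1. parent notification policy present → met
2. abuse-and-molestation coverage $150,000 ≥ $150,000 → met
3. condition 'serves infants under 12 months' holds; emergency evacuation plan present → met
4. water-quality test 95 days ago vs limit 120 → met
5. lead-paint assessment 225 days ago vs limit 365 → met
6. children per supervising staff member 9 ≤ 9 → met
7. condition 'operates past 7 p.m.' holds; unresolved licensing deficiencies 3 ≤ 3 → met
8. fire-safety inspection 159 days ago vs limit 270 → met
All met.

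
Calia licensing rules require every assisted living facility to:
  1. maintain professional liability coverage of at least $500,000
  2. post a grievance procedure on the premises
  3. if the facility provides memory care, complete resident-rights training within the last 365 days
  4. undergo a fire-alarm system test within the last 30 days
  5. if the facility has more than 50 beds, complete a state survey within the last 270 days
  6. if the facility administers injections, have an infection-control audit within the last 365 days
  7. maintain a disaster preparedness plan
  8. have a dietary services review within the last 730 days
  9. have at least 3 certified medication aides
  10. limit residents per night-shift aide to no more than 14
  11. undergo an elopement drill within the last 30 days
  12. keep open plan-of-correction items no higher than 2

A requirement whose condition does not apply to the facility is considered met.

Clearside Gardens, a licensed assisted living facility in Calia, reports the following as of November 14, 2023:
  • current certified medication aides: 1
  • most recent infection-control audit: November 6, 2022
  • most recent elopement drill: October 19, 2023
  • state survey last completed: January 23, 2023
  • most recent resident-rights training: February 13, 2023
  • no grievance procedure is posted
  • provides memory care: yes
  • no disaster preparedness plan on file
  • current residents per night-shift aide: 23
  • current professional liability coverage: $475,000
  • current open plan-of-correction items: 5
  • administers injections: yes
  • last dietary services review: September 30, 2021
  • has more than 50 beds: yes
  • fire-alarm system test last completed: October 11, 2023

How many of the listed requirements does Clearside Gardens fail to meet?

10

1. professional liability coverage $475,000 < $500,000 → not met
2. grievance procedure absent → not met
3. condition 'provides memory care' holds; resident-rights training 274 days ago vs limit 365 → met
4. fire-alarm system test 34 days ago vs limit 30 → not met
5. condition 'has more than 50 beds' holds; state survey 295 days ago vs limit 270 → not met
6. condition 'administers injections' holds; infection-control audit 373 days ago vs limit 365 → not met
7. disaster preparedness plan absent → not met
8. dietary services review 775 days ago vs limit 730 → not met
9. certified medication aides 1 < 3 → not met
10. residents per night-shift aide 23 > 14 → not met
11. elopement drill 26 days ago vs limit 30 → met
12. open plan-of-correction items 5 > 2 → not met
Not met: 10 of 12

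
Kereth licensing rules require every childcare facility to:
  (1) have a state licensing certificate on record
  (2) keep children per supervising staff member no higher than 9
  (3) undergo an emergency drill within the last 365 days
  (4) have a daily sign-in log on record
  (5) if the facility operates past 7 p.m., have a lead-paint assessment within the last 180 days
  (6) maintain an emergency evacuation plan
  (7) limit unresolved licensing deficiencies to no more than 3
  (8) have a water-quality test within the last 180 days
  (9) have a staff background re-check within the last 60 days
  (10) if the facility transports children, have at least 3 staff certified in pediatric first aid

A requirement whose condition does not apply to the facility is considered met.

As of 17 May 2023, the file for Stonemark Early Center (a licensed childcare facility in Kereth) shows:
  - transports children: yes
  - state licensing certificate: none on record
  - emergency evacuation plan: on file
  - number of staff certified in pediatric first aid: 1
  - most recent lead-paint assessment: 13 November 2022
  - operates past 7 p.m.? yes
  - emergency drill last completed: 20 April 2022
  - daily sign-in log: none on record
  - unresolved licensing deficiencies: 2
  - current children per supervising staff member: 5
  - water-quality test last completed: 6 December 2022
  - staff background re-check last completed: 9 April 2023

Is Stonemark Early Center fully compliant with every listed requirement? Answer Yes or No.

No

1. state licensing certificate absent → not met
2. children per supervising staff member 5 ≤ 9 → met
3. emergency drill 392 days ago vs limit 365 → not met
4. daily sign-in log absent → not met
5. condition 'operates past 7 p.m.' holds; lead-paint assessment 185 days ago vs limit 180 → not met
6. emergency evacuation plan present → met
7. unresolved licensing deficiencies 2 ≤ 3 → met
8. water-quality test 162 days ago vs limit 180 → met
9. staff background re-check 38 days ago vs limit 60 → met
10. condition 'transports children' holds; staff certified in pediatric first aid 1 < 3 → not met
Not met: 1, 3, 4, 5, 10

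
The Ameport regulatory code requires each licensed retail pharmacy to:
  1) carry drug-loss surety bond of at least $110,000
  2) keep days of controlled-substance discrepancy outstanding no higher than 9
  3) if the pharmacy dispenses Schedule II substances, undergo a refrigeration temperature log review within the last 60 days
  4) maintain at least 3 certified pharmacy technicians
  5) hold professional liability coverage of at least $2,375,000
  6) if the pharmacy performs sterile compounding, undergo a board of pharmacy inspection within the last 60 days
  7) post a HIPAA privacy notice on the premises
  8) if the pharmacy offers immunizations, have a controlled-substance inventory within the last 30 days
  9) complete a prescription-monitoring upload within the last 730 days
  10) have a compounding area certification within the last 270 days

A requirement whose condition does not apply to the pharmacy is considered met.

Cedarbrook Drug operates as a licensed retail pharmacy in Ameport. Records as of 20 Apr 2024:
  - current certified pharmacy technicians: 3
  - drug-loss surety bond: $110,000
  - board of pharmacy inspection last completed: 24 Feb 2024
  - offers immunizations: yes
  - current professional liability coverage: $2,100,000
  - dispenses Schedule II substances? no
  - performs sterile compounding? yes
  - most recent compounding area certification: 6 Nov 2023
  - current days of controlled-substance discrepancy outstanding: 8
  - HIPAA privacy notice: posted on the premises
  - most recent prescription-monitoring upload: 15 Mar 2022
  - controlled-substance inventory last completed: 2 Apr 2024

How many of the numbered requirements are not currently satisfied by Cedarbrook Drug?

1. drug-loss surety bond $110,000 ≥ $110,000 → met
2. days of controlled-substance discrepancy outstanding 8 ≤ 9 → met
3. condition 'dispenses Schedule II substances' does not hold → requirement n/a → met
4. certified pharmacy technicians 3 ≥ 3 → met
5. professional liability coverage $2,100,000 < $2,375,000 → not met
6. condition 'performs sterile compounding' holds; board of pharmacy inspection 56 days ago vs limit 60 → met
7. HIPAA privacy notice present → met
8. condition 'offers immunizations' holds; controlled-substance inventory 18 days ago vs limit 30 → met
9. prescription-monitoring upload 767 days ago vs limit 730 → not met
10. compounding area certification 166 days ago vs limit 270 → met
Not met: 2 of 10

2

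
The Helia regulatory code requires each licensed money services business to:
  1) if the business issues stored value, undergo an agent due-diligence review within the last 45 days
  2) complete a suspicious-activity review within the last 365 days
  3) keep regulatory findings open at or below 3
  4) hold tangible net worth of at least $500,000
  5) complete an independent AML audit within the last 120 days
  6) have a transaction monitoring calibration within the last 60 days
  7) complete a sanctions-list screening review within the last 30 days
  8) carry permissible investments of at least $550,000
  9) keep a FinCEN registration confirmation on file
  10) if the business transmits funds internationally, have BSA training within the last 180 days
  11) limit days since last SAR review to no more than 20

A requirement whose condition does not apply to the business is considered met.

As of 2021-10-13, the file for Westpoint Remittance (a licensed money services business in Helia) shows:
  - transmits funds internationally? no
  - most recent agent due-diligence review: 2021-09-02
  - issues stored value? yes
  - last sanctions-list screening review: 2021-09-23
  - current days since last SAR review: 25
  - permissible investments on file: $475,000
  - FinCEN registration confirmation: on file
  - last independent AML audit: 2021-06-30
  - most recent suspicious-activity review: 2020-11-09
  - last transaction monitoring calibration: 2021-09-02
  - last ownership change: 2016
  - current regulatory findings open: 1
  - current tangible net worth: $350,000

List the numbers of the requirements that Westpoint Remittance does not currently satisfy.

1. condition 'issues stored value' holds; agent due-diligence review 41 days ago vs limit 45 → met
2. suspicious-activity review 338 days ago vs limit 365 → met
3. regulatory findings open 1 ≤ 3 → met
4. tangible net worth $350,000 < $500,000 → not met
5. independent AML audit 105 days ago vs limit 120 → met
6. transaction monitoring calibration 41 days ago vs limit 60 → met
7. sanctions-list screening review 20 days ago vs limit 30 → met
8. permissible investments $475,000 < $550,000 → not met
9. FinCEN registration confirmation present → met
10. condition 'transmits funds internationally' does not hold → requirement n/a → met
11. days since last SAR review 25 > 20 → not met
Not met: 4, 8, 11

4, 8, 11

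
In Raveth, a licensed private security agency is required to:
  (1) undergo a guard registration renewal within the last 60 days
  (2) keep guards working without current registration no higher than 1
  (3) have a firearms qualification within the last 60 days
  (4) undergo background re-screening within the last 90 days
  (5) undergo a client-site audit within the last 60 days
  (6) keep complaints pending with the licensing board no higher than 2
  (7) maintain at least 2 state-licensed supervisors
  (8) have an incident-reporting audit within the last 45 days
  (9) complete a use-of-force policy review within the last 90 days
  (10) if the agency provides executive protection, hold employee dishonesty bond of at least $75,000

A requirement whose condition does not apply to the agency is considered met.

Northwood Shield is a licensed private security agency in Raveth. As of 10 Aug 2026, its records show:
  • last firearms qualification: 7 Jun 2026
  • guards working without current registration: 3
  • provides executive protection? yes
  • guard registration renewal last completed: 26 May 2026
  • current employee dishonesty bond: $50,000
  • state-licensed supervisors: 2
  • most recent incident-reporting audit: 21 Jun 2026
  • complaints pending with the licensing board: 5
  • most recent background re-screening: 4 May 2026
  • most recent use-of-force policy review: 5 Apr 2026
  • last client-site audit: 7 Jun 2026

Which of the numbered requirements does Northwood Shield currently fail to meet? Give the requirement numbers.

1, 2, 3, 4, 5, 6, 8, 9, 10

1. guard registration renewal 76 days ago vs limit 60 → not met
2. guards working without current registration 3 > 1 → not met
3. firearms qualification 64 days ago vs limit 60 → not met
4. background re-screening 98 days ago vs limit 90 → not met
5. client-site audit 64 days ago vs limit 60 → not met
6. complaints pending with the licensing board 5 > 2 → not met
7. state-licensed supervisors 2 ≥ 2 → met
8. incident-reporting audit 50 days ago vs limit 45 → not met
9. use-of-force policy review 127 days ago vs limit 90 → not met
10. condition 'provides executive protection' holds; employee dishonesty bond $50,000 < $75,000 → not met
Not met: 1, 2, 3, 4, 5, 6, 8, 9, 10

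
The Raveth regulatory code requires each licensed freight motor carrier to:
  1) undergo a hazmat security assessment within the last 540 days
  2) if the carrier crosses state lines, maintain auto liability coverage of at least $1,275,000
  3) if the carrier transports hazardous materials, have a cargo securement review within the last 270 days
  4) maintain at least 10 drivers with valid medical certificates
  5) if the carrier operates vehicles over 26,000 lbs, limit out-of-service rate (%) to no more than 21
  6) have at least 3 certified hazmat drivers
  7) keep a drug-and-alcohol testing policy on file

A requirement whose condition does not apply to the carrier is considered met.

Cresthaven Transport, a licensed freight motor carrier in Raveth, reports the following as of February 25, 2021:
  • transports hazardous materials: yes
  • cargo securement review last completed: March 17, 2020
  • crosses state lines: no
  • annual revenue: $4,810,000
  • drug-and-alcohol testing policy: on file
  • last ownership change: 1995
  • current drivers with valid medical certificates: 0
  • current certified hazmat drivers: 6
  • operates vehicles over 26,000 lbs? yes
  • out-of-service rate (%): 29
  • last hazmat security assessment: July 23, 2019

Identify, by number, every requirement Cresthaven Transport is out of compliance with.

1. hazmat security assessment 583 days ago vs limit 540 → not met
2. condition 'crosses state lines' does not hold → requirement n/a → met
3. condition 'transports hazardous materials' holds; cargo securement review 345 days ago vs limit 270 → not met
4. drivers with valid medical certificates 0 < 10 → not met
5. condition 'operates vehicles over 26,000 lbs' holds; out-of-service rate (%) 29 > 21 → not met
6. certified hazmat drivers 6 ≥ 3 → met
7. drug-and-alcohol testing policy present → met
Not met: 1, 3, 4, 5

1, 3, 4, 5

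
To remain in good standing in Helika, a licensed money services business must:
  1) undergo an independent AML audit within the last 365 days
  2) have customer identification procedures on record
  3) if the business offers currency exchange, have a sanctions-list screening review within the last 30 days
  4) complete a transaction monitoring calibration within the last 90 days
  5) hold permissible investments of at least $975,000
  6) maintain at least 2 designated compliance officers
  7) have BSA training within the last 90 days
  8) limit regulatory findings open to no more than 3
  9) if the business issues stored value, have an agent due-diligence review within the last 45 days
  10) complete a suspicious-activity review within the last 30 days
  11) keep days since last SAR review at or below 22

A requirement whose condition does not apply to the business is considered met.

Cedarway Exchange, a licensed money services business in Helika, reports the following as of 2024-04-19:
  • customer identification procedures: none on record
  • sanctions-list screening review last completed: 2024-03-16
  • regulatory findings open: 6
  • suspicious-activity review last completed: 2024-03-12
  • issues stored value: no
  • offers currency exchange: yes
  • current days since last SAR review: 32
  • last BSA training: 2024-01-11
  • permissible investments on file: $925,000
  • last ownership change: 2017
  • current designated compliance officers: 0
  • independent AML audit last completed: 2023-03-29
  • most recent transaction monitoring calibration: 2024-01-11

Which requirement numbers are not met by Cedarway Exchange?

1, 2, 3, 4, 5, 6, 7, 8, 10, 11

1. independent AML audit 387 days ago vs limit 365 → not met
2. customer identification procedures absent → not met
3. condition 'offers currency exchange' holds; sanctions-list screening review 34 days ago vs limit 30 → not met
4. transaction monitoring calibration 99 days ago vs limit 90 → not met
5. permissible investments $925,000 < $975,000 → not met
6. designated compliance officers 0 < 2 → not met
7. BSA training 99 days ago vs limit 90 → not met
8. regulatory findings open 6 > 3 → not met
9. condition 'issues stored value' does not hold → requirement n/a → met
10. suspicious-activity review 38 days ago vs limit 30 → not met
11. days since last SAR review 32 > 22 → not met
Not met: 1, 2, 3, 4, 5, 6, 7, 8, 10, 11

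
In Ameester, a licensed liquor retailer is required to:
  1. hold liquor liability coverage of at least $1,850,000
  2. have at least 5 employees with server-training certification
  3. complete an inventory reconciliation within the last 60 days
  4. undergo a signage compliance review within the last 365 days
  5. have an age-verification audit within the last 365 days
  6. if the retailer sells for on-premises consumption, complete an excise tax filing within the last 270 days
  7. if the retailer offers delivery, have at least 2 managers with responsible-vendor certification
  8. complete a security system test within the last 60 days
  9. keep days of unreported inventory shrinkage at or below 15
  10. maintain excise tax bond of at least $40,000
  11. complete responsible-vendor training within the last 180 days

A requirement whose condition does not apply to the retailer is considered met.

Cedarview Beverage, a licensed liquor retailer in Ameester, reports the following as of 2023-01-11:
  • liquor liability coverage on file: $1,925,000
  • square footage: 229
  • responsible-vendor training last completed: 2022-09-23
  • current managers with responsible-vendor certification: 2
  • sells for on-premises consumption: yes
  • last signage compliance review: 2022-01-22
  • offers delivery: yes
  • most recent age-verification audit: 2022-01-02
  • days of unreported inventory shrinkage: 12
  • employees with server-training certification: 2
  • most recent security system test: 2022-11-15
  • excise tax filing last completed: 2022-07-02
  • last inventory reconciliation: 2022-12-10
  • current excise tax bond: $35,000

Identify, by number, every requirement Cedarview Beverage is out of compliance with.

2, 5, 10

1. liquor liability coverage $1,925,000 ≥ $1,850,000 → met
2. employees with server-training certification 2 < 5 → not met
3. inventory reconciliation 32 days ago vs limit 60 → met
4. signage compliance review 354 days ago vs limit 365 → met
5. age-verification audit 374 days ago vs limit 365 → not met
6. condition 'sells for on-premises consumption' holds; excise tax filing 193 days ago vs limit 270 → met
7. condition 'offers delivery' holds; managers with responsible-vendor certification 2 ≥ 2 → met
8. security system test 57 days ago vs limit 60 → met
9. days of unreported inventory shrinkage 12 ≤ 15 → met
10. excise tax bond $35,000 < $40,000 → not met
11. responsible-vendor training 110 days ago vs limit 180 → met
Not met: 2, 5, 10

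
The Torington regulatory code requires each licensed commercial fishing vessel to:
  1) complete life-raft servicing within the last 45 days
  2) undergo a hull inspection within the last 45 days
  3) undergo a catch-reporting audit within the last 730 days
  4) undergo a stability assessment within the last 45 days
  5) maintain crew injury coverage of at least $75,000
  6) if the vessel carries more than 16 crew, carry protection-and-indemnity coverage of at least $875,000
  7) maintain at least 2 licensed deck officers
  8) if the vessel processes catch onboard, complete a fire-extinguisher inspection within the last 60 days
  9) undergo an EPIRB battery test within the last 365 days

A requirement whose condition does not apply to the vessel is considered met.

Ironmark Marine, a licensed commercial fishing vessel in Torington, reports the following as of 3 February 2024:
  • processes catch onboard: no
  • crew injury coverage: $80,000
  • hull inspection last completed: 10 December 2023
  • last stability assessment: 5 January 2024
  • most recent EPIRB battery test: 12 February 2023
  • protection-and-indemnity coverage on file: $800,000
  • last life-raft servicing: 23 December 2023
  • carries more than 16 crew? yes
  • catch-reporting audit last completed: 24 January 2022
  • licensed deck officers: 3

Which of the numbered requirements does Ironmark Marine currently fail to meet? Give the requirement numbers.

1. life-raft servicing 42 days ago vs limit 45 → met
2. hull inspection 55 days ago vs limit 45 → not met
3. catch-reporting audit 740 days ago vs limit 730 → not met
4. stability assessment 29 days ago vs limit 45 → met
5. crew injury coverage $80,000 ≥ $75,000 → met
6. condition 'carries more than 16 crew' holds; protection-and-indemnity coverage $800,000 < $875,000 → not met
7. licensed deck officers 3 ≥ 2 → met
8. condition 'processes catch onboard' does not hold → requirement n/a → met
9. EPIRB battery test 356 days ago vs limit 365 → met
Not met: 2, 3, 6

2, 3, 6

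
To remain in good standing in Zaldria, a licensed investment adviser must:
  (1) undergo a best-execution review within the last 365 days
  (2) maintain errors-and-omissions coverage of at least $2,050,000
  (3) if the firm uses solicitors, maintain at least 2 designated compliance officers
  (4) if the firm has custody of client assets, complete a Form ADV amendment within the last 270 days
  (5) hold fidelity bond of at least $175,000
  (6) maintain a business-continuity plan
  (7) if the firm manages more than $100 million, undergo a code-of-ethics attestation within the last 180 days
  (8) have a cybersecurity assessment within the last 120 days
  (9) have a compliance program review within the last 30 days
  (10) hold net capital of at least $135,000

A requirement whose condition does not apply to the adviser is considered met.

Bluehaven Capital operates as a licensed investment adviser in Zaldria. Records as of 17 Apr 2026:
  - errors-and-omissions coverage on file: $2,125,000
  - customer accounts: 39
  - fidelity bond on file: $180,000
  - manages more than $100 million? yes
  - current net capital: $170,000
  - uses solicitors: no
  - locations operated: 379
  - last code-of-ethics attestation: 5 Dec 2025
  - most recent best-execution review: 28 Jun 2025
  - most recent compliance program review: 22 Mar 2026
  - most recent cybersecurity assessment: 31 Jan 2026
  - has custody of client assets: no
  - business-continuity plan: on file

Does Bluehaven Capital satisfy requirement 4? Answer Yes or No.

Yes

4. condition 'has custody of client assets' does not hold → requirement n/a → met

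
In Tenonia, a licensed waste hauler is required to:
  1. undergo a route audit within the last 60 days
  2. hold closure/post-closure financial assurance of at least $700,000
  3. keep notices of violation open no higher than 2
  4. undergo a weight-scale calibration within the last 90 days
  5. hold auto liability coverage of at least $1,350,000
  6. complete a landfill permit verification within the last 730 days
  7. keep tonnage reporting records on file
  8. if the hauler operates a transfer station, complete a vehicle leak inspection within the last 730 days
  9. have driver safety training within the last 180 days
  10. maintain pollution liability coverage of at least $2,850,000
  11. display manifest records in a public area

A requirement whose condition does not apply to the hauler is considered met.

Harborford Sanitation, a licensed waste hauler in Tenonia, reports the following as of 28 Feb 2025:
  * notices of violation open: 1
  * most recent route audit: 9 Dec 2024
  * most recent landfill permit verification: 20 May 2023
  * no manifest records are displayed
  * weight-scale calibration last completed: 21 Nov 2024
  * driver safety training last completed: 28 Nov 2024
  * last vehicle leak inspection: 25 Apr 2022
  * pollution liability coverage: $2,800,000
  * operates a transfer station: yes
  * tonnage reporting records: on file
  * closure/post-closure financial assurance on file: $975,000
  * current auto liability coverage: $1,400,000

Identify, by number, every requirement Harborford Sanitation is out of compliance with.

1, 4, 8, 10, 11

1. route audit 81 days ago vs limit 60 → not met
2. closure/post-closure financial assurance $975,000 ≥ $700,000 → met
3. notices of violation open 1 ≤ 2 → met
4. weight-scale calibration 99 days ago vs limit 90 → not met
5. auto liability coverage $1,400,000 ≥ $1,350,000 → met
6. landfill permit verification 650 days ago vs limit 730 → met
7. tonnage reporting records present → met
8. condition 'operates a transfer station' holds; vehicle leak inspection 1040 days ago vs limit 730 → not met
9. driver safety training 92 days ago vs limit 180 → met
10. pollution liability coverage $2,800,000 < $2,850,000 → not met
11. manifest records absent → not met
Not met: 1, 4, 8, 10, 11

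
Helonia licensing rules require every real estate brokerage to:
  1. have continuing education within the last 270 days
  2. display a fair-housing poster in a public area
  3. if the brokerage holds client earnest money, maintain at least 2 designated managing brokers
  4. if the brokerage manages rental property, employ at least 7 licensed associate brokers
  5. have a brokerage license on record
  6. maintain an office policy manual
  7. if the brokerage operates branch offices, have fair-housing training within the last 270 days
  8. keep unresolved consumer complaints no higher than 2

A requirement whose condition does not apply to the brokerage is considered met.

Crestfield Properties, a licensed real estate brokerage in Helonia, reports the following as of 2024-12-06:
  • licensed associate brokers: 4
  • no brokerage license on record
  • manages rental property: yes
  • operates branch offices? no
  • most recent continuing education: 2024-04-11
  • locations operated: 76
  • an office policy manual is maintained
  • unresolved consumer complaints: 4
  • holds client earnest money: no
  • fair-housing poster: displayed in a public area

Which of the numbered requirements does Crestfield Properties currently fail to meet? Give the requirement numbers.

4, 5, 8

1. continuing education 239 days ago vs limit 270 → met
2. fair-housing poster present → met
3. condition 'holds client earnest money' does not hold → requirement n/a → met
4. condition 'manages rental property' holds; licensed associate brokers 4 < 7 → not met
5. brokerage license absent → not met
6. office policy manual present → met
7. condition 'operates branch offices' does not hold → requirement n/a → met
8. unresolved consumer complaints 4 > 2 → not met
Not met: 4, 5, 8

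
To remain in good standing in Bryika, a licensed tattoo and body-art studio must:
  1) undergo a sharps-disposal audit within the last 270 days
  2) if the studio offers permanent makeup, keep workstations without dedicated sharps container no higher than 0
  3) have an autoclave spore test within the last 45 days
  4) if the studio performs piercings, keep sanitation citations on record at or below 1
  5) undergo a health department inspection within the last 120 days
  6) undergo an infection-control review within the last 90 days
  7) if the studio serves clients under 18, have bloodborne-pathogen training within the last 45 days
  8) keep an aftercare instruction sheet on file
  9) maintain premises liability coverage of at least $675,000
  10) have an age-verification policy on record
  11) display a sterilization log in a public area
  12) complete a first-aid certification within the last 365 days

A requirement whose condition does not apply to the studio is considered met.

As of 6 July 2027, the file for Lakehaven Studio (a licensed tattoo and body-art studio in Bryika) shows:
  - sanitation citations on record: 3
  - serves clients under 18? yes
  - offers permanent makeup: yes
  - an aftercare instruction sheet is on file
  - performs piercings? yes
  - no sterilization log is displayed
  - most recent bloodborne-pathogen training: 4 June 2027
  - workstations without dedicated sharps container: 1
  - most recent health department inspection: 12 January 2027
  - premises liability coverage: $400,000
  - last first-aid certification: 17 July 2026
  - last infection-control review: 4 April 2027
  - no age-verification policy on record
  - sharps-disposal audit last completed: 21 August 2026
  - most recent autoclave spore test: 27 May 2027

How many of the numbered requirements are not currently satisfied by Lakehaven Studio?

8

1. sharps-disposal audit 319 days ago vs limit 270 → not met
2. condition 'offers permanent makeup' holds; workstations without dedicated sharps container 1 > 0 → not met
3. autoclave spore test 40 days ago vs limit 45 → met
4. condition 'performs piercings' holds; sanitation citations on record 3 > 1 → not met
5. health department inspection 175 days ago vs limit 120 → not met
6. infection-control review 93 days ago vs limit 90 → not met
7. condition 'serves clients under 18' holds; bloodborne-pathogen training 32 days ago vs limit 45 → met
8. aftercare instruction sheet present → met
9. premises liability coverage $400,000 < $675,000 → not met
10. age-verification policy absent → not met
11. sterilization log absent → not met
12. first-aid certification 354 days ago vs limit 365 → met
Not met: 8 of 12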